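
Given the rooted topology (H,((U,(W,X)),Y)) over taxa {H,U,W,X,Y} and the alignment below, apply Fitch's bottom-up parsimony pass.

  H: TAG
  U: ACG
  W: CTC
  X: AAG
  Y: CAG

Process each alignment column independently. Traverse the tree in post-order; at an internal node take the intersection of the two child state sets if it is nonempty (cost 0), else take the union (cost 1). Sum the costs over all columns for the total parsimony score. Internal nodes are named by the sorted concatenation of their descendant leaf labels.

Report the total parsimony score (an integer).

6

[col 0] WX: children W:{C}, X:{A} ∪→ {A,C}; cost 1
[col 0] UWX: children U:{A}, WX:{A,C} ∩→ {A}; cost 0
[col 0] UWXY: children UWX:{A}, Y:{C} ∪→ {A,C}; cost 1
[col 0] HUWXY: children H:{T}, UWXY:{A,C} ∪→ {A,C,T}; cost 1
[col 1] WX: children W:{T}, X:{A} ∪→ {A,T}; cost 1
[col 1] UWX: children U:{C}, WX:{A,T} ∪→ {A,C,T}; cost 1
[col 1] UWXY: children UWX:{A,C,T}, Y:{A} ∩→ {A}; cost 0
[col 1] HUWXY: children H:{A}, UWXY:{A} ∩→ {A}; cost 0
[col 2] WX: children W:{C}, X:{G} ∪→ {C,G}; cost 1
[col 2] UWX: children U:{G}, WX:{C,G} ∩→ {G}; cost 0
[col 2] UWXY: children UWX:{G}, Y:{G} ∩→ {G}; cost 0
[col 2] HUWXY: children H:{G}, UWXY:{G} ∩→ {G}; cost 0
per-site changes: [3, 2, 1]; total = 6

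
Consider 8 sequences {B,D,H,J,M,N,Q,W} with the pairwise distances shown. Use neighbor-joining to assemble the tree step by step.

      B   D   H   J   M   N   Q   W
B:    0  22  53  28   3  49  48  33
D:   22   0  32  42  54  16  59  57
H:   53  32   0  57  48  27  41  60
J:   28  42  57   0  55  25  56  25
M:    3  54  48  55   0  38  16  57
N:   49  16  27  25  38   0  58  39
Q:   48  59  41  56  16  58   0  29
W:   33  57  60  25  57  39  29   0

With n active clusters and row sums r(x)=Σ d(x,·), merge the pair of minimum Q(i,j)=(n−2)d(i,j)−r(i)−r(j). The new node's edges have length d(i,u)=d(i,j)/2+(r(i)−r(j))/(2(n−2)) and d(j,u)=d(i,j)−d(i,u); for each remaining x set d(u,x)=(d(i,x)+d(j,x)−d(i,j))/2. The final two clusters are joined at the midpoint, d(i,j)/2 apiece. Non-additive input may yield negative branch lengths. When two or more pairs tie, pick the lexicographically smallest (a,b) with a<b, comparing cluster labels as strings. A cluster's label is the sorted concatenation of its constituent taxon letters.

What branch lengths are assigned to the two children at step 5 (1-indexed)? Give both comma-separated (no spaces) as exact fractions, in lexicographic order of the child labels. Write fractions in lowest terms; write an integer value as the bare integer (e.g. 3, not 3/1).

179/16,61/16

iteration 1: select B,M (d=3, Q=-489); attach at lengths (-17/12, 53/12); label the merged cluster BM
  updated: d(BM,D)=73/2, d(BM,H)=49, d(BM,J)=40, d(BM,N)=42, d(BM,Q)=61/2, d(BM,W)=87/2
iteration 2: select Q,W (d=29, Q=-382); attach at lengths (33/2, 25/2); label the merged cluster QW
  updated: d(BM,QW)=45/2, d(D,QW)=87/2, d(H,QW)=36, d(J,QW)=26, d(N,QW)=34
iteration 3: select BM,QW (d=45/2, Q=-262); attach at lengths (59/4, 31/4); label the merged cluster BMQW
  updated: d(BMQW,D)=115/4, d(BMQW,H)=125/4, d(BMQW,J)=87/4, d(BMQW,N)=107/4
iteration 4: select BMQW,J (d=87/4, Q=-189); attach at lengths (14/3, 205/12); label the merged cluster BJMQW
  updated: d(BJMQW,D)=49/2, d(BJMQW,H)=133/4, d(BJMQW,N)=15
iteration 5: select BJMQW,N (d=15, Q=-403/4); attach at lengths (179/16, 61/16); label the merged cluster BJMNQW
  updated: d(BJMNQW,D)=51/4, d(BJMNQW,H)=181/8
iteration 6: select BJMNQW,D (d=51/4, Q=-539/8); attach at lengths (27/16, 177/16); label the merged cluster BDJMNQW
  updated: d(BDJMNQW,H)=335/16
iteration 7: select BDJMNQW,H (d=335/16); attach at lengths (335/32, 335/32); label the merged cluster BDHJMNQW
final tree: ((((((B:-17/12,M:53/12):59/4,(Q:33/2,W:25/2):31/4):14/3,J:205/12):179/16,N:61/16):27/16,D:177/16):335/32,H:335/32)
total length: 1999/16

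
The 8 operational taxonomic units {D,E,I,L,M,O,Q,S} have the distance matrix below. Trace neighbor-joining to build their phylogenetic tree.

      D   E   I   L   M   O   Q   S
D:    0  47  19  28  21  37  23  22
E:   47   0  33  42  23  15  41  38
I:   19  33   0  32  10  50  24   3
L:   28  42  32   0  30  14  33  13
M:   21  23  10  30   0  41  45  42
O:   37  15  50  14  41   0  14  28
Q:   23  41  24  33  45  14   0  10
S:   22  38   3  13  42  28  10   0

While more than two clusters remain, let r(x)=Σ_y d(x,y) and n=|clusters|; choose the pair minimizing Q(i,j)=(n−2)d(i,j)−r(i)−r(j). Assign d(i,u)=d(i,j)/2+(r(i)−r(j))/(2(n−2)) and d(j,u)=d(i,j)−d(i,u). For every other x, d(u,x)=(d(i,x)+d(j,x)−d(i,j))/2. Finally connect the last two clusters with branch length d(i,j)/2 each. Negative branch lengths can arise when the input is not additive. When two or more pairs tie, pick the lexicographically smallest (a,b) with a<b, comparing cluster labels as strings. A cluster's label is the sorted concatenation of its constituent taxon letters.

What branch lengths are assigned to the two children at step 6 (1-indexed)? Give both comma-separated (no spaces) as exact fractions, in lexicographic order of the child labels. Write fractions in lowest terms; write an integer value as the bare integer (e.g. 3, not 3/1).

121/32,345/32

step 1: merge (E,O) at d=15, Q=-348; branch lengths E→65/6, O→25/6; new cluster EO
  updated: d(D,EO)=69/2, d(EO,I)=34, d(EO,L)=41/2, d(EO,M)=49/2, d(EO,Q)=20, d(EO,S)=51/2
step 2: merge (I,M) at d=10, Q=-489/2; branch lengths I→-1/20, M→201/20; new cluster IM
  updated: d(D,IM)=15, d(EO,IM)=97/4, d(IM,L)=26, d(IM,Q)=59/2, d(IM,S)=35/2
step 3: merge (D,IM) at d=15, Q=-699/4; branch lengths D→281/32, IM→199/32; new cluster DIM
  updated: d(DIM,EO)=175/8, d(DIM,L)=39/2, d(DIM,Q)=75/4, d(DIM,S)=49/4
step 4: merge (Q,S) at d=10, Q=-225/2; branch lengths Q→17/2, S→3/2; new cluster QS
  updated: d(DIM,QS)=21/2, d(EO,QS)=71/4, d(L,QS)=18
step 5: merge (DIM,QS) at d=21/2, Q=-617/8; branch lengths DIM→213/32, QS→123/32; new cluster DIMQS
  updated: d(DIMQS,EO)=233/16, d(DIMQS,L)=27/2
step 6: merge (DIMQS,EO) at d=233/16, Q=-777/16; branch lengths DIMQS→121/32, EO→345/32; new cluster DEIMOQS
  updated: d(DEIMOQS,L)=311/32
step 7: merge (DEIMOQS,L) at d=311/32; branch lengths DEIMOQS→311/64, L→311/64; new cluster DEILMOQS
final tree: ((((D:281/32,(I:-1/20,M:201/20):199/32):213/32,(Q:17/2,S:3/2):123/32):121/32,(E:65/6,O:25/6):345/32):311/64,L:311/64)
total length: 2713/32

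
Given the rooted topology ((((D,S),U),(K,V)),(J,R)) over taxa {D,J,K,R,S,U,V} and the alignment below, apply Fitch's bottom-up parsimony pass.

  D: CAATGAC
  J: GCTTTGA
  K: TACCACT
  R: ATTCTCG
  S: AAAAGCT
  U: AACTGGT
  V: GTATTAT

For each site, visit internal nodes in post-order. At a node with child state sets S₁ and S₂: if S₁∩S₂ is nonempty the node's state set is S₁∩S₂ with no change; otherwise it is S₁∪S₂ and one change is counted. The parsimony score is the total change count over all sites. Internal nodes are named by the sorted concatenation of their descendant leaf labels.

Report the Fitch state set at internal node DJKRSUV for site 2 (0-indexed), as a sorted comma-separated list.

A,C,T

[col 0] DS: children D:{C}, S:{A} ∪→ {A,C}; cost 1
[col 0] DSU: children DS:{A,C}, U:{A} ∩→ {A}; cost 0
[col 0] KV: children K:{T}, V:{G} ∪→ {G,T}; cost 1
[col 0] DKSUV: children DSU:{A}, KV:{G,T} ∪→ {A,G,T}; cost 1
[col 0] JR: children J:{G}, R:{A} ∪→ {A,G}; cost 1
[col 0] DJKRSUV: children DKSUV:{A,G,T}, JR:{A,G} ∩→ {A,G}; cost 0
[col 1] DS: children D:{A}, S:{A} ∩→ {A}; cost 0
[col 1] DSU: children DS:{A}, U:{A} ∩→ {A}; cost 0
[col 1] KV: children K:{A}, V:{T} ∪→ {A,T}; cost 1
[col 1] DKSUV: children DSU:{A}, KV:{A,T} ∩→ {A}; cost 0
[col 1] JR: children J:{C}, R:{T} ∪→ {C,T}; cost 1
[col 1] DJKRSUV: children DKSUV:{A}, JR:{C,T} ∪→ {A,C,T}; cost 1
[col 2] DS: children D:{A}, S:{A} ∩→ {A}; cost 0
[col 2] DSU: children DS:{A}, U:{C} ∪→ {A,C}; cost 1
[col 2] KV: children K:{C}, V:{A} ∪→ {A,C}; cost 1
[col 2] DKSUV: children DSU:{A,C}, KV:{A,C} ∩→ {A,C}; cost 0
[col 2] JR: children J:{T}, R:{T} ∩→ {T}; cost 0
[col 2] DJKRSUV: children DKSUV:{A,C}, JR:{T} ∪→ {A,C,T}; cost 1
[col 3] DS: children D:{T}, S:{A} ∪→ {A,T}; cost 1
[col 3] DSU: children DS:{A,T}, U:{T} ∩→ {T}; cost 0
[col 3] KV: children K:{C}, V:{T} ∪→ {C,T}; cost 1
[col 3] DKSUV: children DSU:{T}, KV:{C,T} ∩→ {T}; cost 0
[col 3] JR: children J:{T}, R:{C} ∪→ {C,T}; cost 1
[col 3] DJKRSUV: children DKSUV:{T}, JR:{C,T} ∩→ {T}; cost 0
[col 4] DS: children D:{G}, S:{G} ∩→ {G}; cost 0
[col 4] DSU: children DS:{G}, U:{G} ∩→ {G}; cost 0
[col 4] KV: children K:{A}, V:{T} ∪→ {A,T}; cost 1
[col 4] DKSUV: children DSU:{G}, KV:{A,T} ∪→ {A,G,T}; cost 1
[col 4] JR: children J:{T}, R:{T} ∩→ {T}; cost 0
[col 4] DJKRSUV: children DKSUV:{A,G,T}, JR:{T} ∩→ {T}; cost 0
[col 5] DS: children D:{A}, S:{C} ∪→ {A,C}; cost 1
[col 5] DSU: children DS:{A,C}, U:{G} ∪→ {A,C,G}; cost 1
[col 5] KV: children K:{C}, V:{A} ∪→ {A,C}; cost 1
[col 5] DKSUV: children DSU:{A,C,G}, KV:{A,C} ∩→ {A,C}; cost 0
[col 5] JR: children J:{G}, R:{C} ∪→ {C,G}; cost 1
[col 5] DJKRSUV: children DKSUV:{A,C}, JR:{C,G} ∩→ {C}; cost 0
[col 6] DS: children D:{C}, S:{T} ∪→ {C,T}; cost 1
[col 6] DSU: children DS:{C,T}, U:{T} ∩→ {T}; cost 0
[col 6] KV: children K:{T}, V:{T} ∩→ {T}; cost 0
[col 6] DKSUV: children DSU:{T}, KV:{T} ∩→ {T}; cost 0
[col 6] JR: children J:{A}, R:{G} ∪→ {A,G}; cost 1
[col 6] DJKRSUV: children DKSUV:{T}, JR:{A,G} ∪→ {A,G,T}; cost 1
per-site changes: [4, 3, 3, 3, 2, 4, 3]; total = 22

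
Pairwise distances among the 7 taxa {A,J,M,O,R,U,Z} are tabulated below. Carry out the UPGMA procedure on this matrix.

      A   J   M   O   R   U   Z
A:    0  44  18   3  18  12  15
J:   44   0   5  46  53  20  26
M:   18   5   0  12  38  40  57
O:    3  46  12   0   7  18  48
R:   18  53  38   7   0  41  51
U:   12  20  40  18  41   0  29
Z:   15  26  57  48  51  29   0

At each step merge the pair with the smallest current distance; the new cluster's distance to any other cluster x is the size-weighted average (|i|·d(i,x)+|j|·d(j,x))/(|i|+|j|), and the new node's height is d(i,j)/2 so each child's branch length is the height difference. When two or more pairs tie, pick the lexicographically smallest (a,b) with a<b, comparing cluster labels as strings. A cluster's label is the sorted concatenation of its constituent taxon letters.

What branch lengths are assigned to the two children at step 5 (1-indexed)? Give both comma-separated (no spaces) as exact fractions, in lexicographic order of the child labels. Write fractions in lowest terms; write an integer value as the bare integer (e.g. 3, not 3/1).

245/48,231/16

step 1: merge (A,O) at d=3; branch lengths A→3/2, O→3/2; new cluster AO
  updated: d(AO,J)=45, d(AO,M)=15, d(AO,R)=25/2, d(AO,U)=15, d(AO,Z)=63/2
step 2: merge (J,M) at d=5; branch lengths J→5/2, M→5/2; new cluster JM
  updated: d(AO,JM)=30, d(JM,R)=91/2, d(JM,U)=30, d(JM,Z)=83/2
step 3: merge (AO,R) at d=25/2; branch lengths AO→19/4, R→25/4; new cluster AOR
  updated: d(AOR,JM)=211/6, d(AOR,U)=71/3, d(AOR,Z)=38
step 4: merge (AOR,U) at d=71/3; branch lengths AOR→67/12, U→71/6; new cluster AORU
  updated: d(AORU,JM)=271/8, d(AORU,Z)=143/4
step 5: merge (AORU,JM) at d=271/8; branch lengths AORU→245/48, JM→231/16; new cluster AJMORU
  updated: d(AJMORU,Z)=113/3
step 6: merge (AJMORU,Z) at d=113/3; branch lengths AJMORU→91/48, Z→113/6; new cluster AJMORUZ
final tree: (((((A:3/2,O:3/2):19/4,R:25/4):67/12,U:71/6):245/48,(J:5/2,M:5/2):231/16):91/48,Z:113/6)
total length: 1227/16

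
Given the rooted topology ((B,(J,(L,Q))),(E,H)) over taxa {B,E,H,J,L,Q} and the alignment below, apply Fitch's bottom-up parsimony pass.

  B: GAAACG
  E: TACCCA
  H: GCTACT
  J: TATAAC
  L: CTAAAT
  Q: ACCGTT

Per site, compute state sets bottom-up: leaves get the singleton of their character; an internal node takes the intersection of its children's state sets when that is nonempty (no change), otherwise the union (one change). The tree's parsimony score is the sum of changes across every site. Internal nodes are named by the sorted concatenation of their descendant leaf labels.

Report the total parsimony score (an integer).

[col 0] LQ: children L:{C}, Q:{A} ∪→ {A,C}; cost 1
[col 0] JLQ: children J:{T}, LQ:{A,C} ∪→ {A,C,T}; cost 1
[col 0] BJLQ: children B:{G}, JLQ:{A,C,T} ∪→ {A,C,G,T}; cost 1
[col 0] EH: children E:{T}, H:{G} ∪→ {G,T}; cost 1
[col 0] BEHJLQ: children BJLQ:{A,C,G,T}, EH:{G,T} ∩→ {G,T}; cost 0
[col 1] LQ: children L:{T}, Q:{C} ∪→ {C,T}; cost 1
[col 1] JLQ: children J:{A}, LQ:{C,T} ∪→ {A,C,T}; cost 1
[col 1] BJLQ: children B:{A}, JLQ:{A,C,T} ∩→ {A}; cost 0
[col 1] EH: children E:{A}, H:{C} ∪→ {A,C}; cost 1
[col 1] BEHJLQ: children BJLQ:{A}, EH:{A,C} ∩→ {A}; cost 0
[col 2] LQ: children L:{A}, Q:{C} ∪→ {A,C}; cost 1
[col 2] JLQ: children J:{T}, LQ:{A,C} ∪→ {A,C,T}; cost 1
[col 2] BJLQ: children B:{A}, JLQ:{A,C,T} ∩→ {A}; cost 0
[col 2] EH: children E:{C}, H:{T} ∪→ {C,T}; cost 1
[col 2] BEHJLQ: children BJLQ:{A}, EH:{C,T} ∪→ {A,C,T}; cost 1
[col 3] LQ: children L:{A}, Q:{G} ∪→ {A,G}; cost 1
[col 3] JLQ: children J:{A}, LQ:{A,G} ∩→ {A}; cost 0
[col 3] BJLQ: children B:{A}, JLQ:{A} ∩→ {A}; cost 0
[col 3] EH: children E:{C}, H:{A} ∪→ {A,C}; cost 1
[col 3] BEHJLQ: children BJLQ:{A}, EH:{A,C} ∩→ {A}; cost 0
[col 4] LQ: children L:{A}, Q:{T} ∪→ {A,T}; cost 1
[col 4] JLQ: children J:{A}, LQ:{A,T} ∩→ {A}; cost 0
[col 4] BJLQ: children B:{C}, JLQ:{A} ∪→ {A,C}; cost 1
[col 4] EH: children E:{C}, H:{C} ∩→ {C}; cost 0
[col 4] BEHJLQ: children BJLQ:{A,C}, EH:{C} ∩→ {C}; cost 0
[col 5] LQ: children L:{T}, Q:{T} ∩→ {T}; cost 0
[col 5] JLQ: children J:{C}, LQ:{T} ∪→ {C,T}; cost 1
[col 5] BJLQ: children B:{G}, JLQ:{C,T} ∪→ {C,G,T}; cost 1
[col 5] EH: children E:{A}, H:{T} ∪→ {A,T}; cost 1
[col 5] BEHJLQ: children BJLQ:{C,G,T}, EH:{A,T} ∩→ {T}; cost 0
per-site changes: [4, 3, 4, 2, 2, 3]; total = 18

18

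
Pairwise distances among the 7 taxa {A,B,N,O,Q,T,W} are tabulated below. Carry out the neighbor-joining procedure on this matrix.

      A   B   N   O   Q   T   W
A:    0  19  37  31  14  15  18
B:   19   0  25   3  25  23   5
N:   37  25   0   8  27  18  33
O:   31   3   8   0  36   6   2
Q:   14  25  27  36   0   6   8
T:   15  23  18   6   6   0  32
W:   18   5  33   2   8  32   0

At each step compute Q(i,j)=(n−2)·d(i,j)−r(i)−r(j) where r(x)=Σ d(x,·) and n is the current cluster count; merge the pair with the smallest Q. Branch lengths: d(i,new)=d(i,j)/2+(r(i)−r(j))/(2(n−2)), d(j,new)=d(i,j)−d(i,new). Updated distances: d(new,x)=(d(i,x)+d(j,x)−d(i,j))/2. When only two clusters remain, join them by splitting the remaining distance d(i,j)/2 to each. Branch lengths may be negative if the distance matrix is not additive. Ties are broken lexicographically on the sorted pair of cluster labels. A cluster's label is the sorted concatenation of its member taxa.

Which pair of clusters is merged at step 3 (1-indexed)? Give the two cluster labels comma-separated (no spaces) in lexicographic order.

B,W

1. join N+O (d=8, Q=-194) ⇒ NO; edges |N|=51/5, |O|=-11/5
  updated: d(A,NO)=30, d(B,NO)=10, d(NO,Q)=55/2, d(NO,T)=8, d(NO,W)=27/2
2. join NO+T (d=8, Q=-141) ⇒ NOT; edges |NO|=37/8, |T|=27/8
  updated: d(A,NOT)=37/2, d(B,NOT)=25/2, d(NOT,Q)=51/4, d(NOT,W)=75/4
3. join B+W (d=5, Q=-385/4) ⇒ BW; edges |B|=107/24, |W|=13/24
  updated: d(A,BW)=16, d(BW,NOT)=105/8, d(BW,Q)=14
4. join A+Q (d=14, Q=-245/4) ⇒ AQ; edges |A|=143/16, |Q|=81/16
  updated: d(AQ,BW)=8, d(AQ,NOT)=69/8
5. join AQ+BW (d=8, Q=-119/4) ⇒ ABQW; edges |AQ|=7/4, |BW|=25/4
  updated: d(ABQW,NOT)=55/8
6. join ABQW+NOT (d=55/8) ⇒ ABNOQTW; edges |ABQW|=55/16, |NOT|=55/16
final tree: (((A:143/16,Q:81/16):7/4,(B:107/24,W:13/24):25/4):55/16,((N:51/5,O:-11/5):37/8,T:27/8):55/16)
total length: 399/8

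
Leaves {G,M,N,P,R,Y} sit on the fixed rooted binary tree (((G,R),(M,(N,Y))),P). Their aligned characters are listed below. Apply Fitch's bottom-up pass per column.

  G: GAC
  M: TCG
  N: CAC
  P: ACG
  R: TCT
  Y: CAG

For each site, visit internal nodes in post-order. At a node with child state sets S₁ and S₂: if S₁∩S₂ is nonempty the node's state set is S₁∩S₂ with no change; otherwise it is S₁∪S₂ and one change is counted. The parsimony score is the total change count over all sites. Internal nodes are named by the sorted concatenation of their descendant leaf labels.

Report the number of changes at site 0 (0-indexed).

GR@0: {G} ∪ {T} = {G,T} (union, +1)
NY@0: {C} ∩ {C} = {C} (intersection, +0)
MNY@0: {T} ∪ {C} = {C,T} (union, +1)
GMNRY@0: {G,T} ∩ {C,T} = {T} (intersection, +0)
GMNPRY@0: {T} ∪ {A} = {A,T} (union, +1)
GR@1: {A} ∪ {C} = {A,C} (union, +1)
NY@1: {A} ∩ {A} = {A} (intersection, +0)
MNY@1: {C} ∪ {A} = {A,C} (union, +1)
GMNRY@1: {A,C} ∩ {A,C} = {A,C} (intersection, +0)
GMNPRY@1: {A,C} ∩ {C} = {C} (intersection, +0)
GR@2: {C} ∪ {T} = {C,T} (union, +1)
NY@2: {C} ∪ {G} = {C,G} (union, +1)
MNY@2: {G} ∩ {C,G} = {G} (intersection, +0)
GMNRY@2: {C,T} ∪ {G} = {C,G,T} (union, +1)
GMNPRY@2: {C,G,T} ∩ {G} = {G} (intersection, +0)
per-site changes: [3, 2, 3]; total = 8

3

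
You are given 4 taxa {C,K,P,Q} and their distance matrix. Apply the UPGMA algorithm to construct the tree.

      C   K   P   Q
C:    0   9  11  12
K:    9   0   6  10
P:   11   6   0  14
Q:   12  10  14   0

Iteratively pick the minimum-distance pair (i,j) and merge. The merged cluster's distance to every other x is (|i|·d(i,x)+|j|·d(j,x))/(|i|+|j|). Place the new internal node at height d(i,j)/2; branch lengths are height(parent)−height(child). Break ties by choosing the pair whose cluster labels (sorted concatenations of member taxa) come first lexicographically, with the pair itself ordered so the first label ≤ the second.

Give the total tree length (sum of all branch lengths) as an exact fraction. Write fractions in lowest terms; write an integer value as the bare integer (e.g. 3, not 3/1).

20

iteration 1: select K,P (d=6); attach at lengths (3, 3); label the merged cluster KP
  updated: d(C,KP)=10, d(KP,Q)=12
iteration 2: select C,KP (d=10); attach at lengths (5, 2); label the merged cluster CKP
  updated: d(CKP,Q)=12
iteration 3: select CKP,Q (d=12); attach at lengths (1, 6); label the merged cluster CKPQ
final tree: ((C:5,(K:3,P:3):2):1,Q:6)
total length: 20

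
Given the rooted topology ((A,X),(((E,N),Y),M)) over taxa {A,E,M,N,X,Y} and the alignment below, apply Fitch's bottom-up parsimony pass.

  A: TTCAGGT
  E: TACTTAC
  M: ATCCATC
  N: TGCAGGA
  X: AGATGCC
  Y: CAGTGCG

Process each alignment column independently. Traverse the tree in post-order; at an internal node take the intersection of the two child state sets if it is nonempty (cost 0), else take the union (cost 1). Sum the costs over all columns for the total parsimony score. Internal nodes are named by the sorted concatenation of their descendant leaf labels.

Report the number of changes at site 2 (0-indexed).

AX@0: {T} ∪ {A} = {A,T} (union, +1)
EN@0: {T} ∩ {T} = {T} (intersection, +0)
ENY@0: {T} ∪ {C} = {C,T} (union, +1)
EMNY@0: {C,T} ∪ {A} = {A,C,T} (union, +1)
AEMNXY@0: {A,T} ∩ {A,C,T} = {A,T} (intersection, +0)
AX@1: {T} ∪ {G} = {G,T} (union, +1)
EN@1: {A} ∪ {G} = {A,G} (union, +1)
ENY@1: {A,G} ∩ {A} = {A} (intersection, +0)
EMNY@1: {A} ∪ {T} = {A,T} (union, +1)
AEMNXY@1: {G,T} ∩ {A,T} = {T} (intersection, +0)
AX@2: {C} ∪ {A} = {A,C} (union, +1)
EN@2: {C} ∩ {C} = {C} (intersection, +0)
ENY@2: {C} ∪ {G} = {C,G} (union, +1)
EMNY@2: {C,G} ∩ {C} = {C} (intersection, +0)
AEMNXY@2: {A,C} ∩ {C} = {C} (intersection, +0)
AX@3: {A} ∪ {T} = {A,T} (union, +1)
EN@3: {T} ∪ {A} = {A,T} (union, +1)
ENY@3: {A,T} ∩ {T} = {T} (intersection, +0)
EMNY@3: {T} ∪ {C} = {C,T} (union, +1)
AEMNXY@3: {A,T} ∩ {C,T} = {T} (intersection, +0)
AX@4: {G} ∩ {G} = {G} (intersection, +0)
EN@4: {T} ∪ {G} = {G,T} (union, +1)
ENY@4: {G,T} ∩ {G} = {G} (intersection, +0)
EMNY@4: {G} ∪ {A} = {A,G} (union, +1)
AEMNXY@4: {G} ∩ {A,G} = {G} (intersection, +0)
AX@5: {G} ∪ {C} = {C,G} (union, +1)
EN@5: {A} ∪ {G} = {A,G} (union, +1)
ENY@5: {A,G} ∪ {C} = {A,C,G} (union, +1)
EMNY@5: {A,C,G} ∪ {T} = {A,C,G,T} (union, +1)
AEMNXY@5: {C,G} ∩ {A,C,G,T} = {C,G} (intersection, +0)
AX@6: {T} ∪ {C} = {C,T} (union, +1)
EN@6: {C} ∪ {A} = {A,C} (union, +1)
ENY@6: {A,C} ∪ {G} = {A,C,G} (union, +1)
EMNY@6: {A,C,G} ∩ {C} = {C} (intersection, +0)
AEMNXY@6: {C,T} ∩ {C} = {C} (intersection, +0)
per-site changes: [3, 3, 2, 3, 2, 4, 3]; total = 20

2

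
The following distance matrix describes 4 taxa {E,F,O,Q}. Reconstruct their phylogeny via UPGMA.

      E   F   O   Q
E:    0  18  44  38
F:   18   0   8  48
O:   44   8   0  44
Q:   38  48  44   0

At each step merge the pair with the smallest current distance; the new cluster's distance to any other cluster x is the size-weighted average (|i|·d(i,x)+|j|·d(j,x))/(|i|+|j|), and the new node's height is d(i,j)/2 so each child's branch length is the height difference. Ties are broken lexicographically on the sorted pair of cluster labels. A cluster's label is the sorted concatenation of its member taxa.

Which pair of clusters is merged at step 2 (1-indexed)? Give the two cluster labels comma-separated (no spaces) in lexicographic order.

iteration 1: select F,O (d=8); attach at lengths (4, 4); label the merged cluster FO
  updated: d(E,FO)=31, d(FO,Q)=46
iteration 2: select E,FO (d=31); attach at lengths (31/2, 23/2); label the merged cluster EFO
  updated: d(EFO,Q)=130/3
iteration 3: select EFO,Q (d=130/3); attach at lengths (37/6, 65/3); label the merged cluster EFOQ
final tree: ((E:31/2,(F:4,O:4):23/2):37/6,Q:65/3)
total length: 377/6

E,FO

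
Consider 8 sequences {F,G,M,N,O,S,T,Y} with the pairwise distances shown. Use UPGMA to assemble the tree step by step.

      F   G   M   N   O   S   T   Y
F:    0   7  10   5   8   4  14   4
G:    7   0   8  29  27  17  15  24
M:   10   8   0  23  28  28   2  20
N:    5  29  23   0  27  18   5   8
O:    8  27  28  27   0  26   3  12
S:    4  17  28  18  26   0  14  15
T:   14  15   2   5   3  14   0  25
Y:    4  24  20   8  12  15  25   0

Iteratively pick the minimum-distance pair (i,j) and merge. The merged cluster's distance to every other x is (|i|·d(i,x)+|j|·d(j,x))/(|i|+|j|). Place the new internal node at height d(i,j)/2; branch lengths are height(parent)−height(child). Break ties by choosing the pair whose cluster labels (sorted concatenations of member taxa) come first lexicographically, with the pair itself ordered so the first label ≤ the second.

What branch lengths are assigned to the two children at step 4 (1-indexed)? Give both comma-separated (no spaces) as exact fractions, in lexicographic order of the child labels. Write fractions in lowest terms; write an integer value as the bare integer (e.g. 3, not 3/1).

13/4,5/4

iteration 1: select M,T (d=2); attach at lengths (1, 1); label the merged cluster MT
  updated: d(F,MT)=12, d(G,MT)=23/2, d(MT,N)=14, d(MT,O)=31/2, d(MT,S)=21, d(MT,Y)=45/2
iteration 2: select F,S (d=4); attach at lengths (2, 2); label the merged cluster FS
  updated: d(FS,G)=12, d(FS,MT)=33/2, d(FS,N)=23/2, d(FS,O)=17, d(FS,Y)=19/2
iteration 3: select N,Y (d=8); attach at lengths (4, 4); label the merged cluster NY
  updated: d(FS,NY)=21/2, d(G,NY)=53/2, d(MT,NY)=73/4, d(NY,O)=39/2
iteration 4: select FS,NY (d=21/2); attach at lengths (13/4, 5/4); label the merged cluster FNSY
  updated: d(FNSY,G)=77/4, d(FNSY,MT)=139/8, d(FNSY,O)=73/4
iteration 5: select G,MT (d=23/2); attach at lengths (23/4, 19/4); label the merged cluster GMT
  updated: d(FNSY,GMT)=18, d(GMT,O)=58/3
iteration 6: select FNSY,GMT (d=18); attach at lengths (15/4, 13/4); label the merged cluster FGMNSTY
  updated: d(FGMNSTY,O)=131/7
iteration 7: select FGMNSTY,O (d=131/7); attach at lengths (5/14, 131/14); label the merged cluster FGMNOSTY
final tree: ((((F:2,S:2):13/4,(N:4,Y:4):5/4):15/4,(G:23/4,(M:1,T:1):19/4):13/4):5/14,O:131/14)
total length: 320/7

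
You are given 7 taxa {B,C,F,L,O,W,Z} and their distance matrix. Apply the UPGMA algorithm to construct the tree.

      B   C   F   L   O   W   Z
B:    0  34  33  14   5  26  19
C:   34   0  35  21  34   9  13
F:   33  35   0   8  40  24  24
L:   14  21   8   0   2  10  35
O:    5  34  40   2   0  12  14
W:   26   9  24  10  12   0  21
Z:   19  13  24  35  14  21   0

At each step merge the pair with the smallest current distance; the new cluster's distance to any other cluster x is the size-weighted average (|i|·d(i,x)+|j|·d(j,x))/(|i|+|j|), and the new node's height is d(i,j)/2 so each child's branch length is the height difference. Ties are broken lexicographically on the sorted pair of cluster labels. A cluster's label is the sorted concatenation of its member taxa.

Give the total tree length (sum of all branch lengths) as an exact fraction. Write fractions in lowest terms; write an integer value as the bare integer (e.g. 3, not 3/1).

2069/36

step 1: merge (L,O) at d=2; branch lengths L→1, O→1; new cluster LO
  updated: d(B,LO)=19/2, d(C,LO)=55/2, d(F,LO)=24, d(LO,W)=11, d(LO,Z)=49/2
step 2: merge (C,W) at d=9; branch lengths C→9/2, W→9/2; new cluster CW
  updated: d(B,CW)=30, d(CW,F)=59/2, d(CW,LO)=77/4, d(CW,Z)=17
step 3: merge (B,LO) at d=19/2; branch lengths B→19/4, LO→15/4; new cluster BLO
  updated: d(BLO,CW)=137/6, d(BLO,F)=27, d(BLO,Z)=68/3
step 4: merge (CW,Z) at d=17; branch lengths CW→4, Z→17/2; new cluster CWZ
  updated: d(BLO,CWZ)=205/9, d(CWZ,F)=83/3
step 5: merge (BLO,CWZ) at d=205/9; branch lengths BLO→239/36, CWZ→26/9; new cluster BCLOWZ
  updated: d(BCLOWZ,F)=82/3
step 6: merge (BCLOWZ,F) at d=82/3; branch lengths BCLOWZ→41/18, F→41/3; new cluster BCFLOWZ
final tree: (((B:19/4,(L:1,O:1):15/4):239/36,((C:9/2,W:9/2):4,Z:17/2):26/9):41/18,F:41/3)
total length: 2069/36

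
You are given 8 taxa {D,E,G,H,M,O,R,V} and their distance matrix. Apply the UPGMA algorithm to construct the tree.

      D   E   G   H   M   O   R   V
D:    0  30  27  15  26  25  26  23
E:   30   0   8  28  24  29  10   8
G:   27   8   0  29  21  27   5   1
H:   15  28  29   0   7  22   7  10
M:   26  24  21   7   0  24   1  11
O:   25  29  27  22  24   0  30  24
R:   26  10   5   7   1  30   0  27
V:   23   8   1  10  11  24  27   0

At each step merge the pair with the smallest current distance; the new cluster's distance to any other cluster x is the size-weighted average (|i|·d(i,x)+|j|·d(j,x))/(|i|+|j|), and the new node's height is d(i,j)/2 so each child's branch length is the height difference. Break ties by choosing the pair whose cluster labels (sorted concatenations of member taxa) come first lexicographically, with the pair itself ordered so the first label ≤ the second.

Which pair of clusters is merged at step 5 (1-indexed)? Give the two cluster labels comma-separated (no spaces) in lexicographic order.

1. join G+V (d=1) ⇒ GV; edges |G|=1/2, |V|=1/2
  updated: d(D,GV)=25, d(E,GV)=8, d(GV,H)=39/2, d(GV,M)=16, d(GV,O)=51/2, d(GV,R)=16
2. join M+R (d=1) ⇒ MR; edges |M|=1/2, |R|=1/2
  updated: d(D,MR)=26, d(E,MR)=17, d(GV,MR)=16, d(H,MR)=7, d(MR,O)=27
3. join H+MR (d=7) ⇒ HMR; edges |H|=7/2, |MR|=3
  updated: d(D,HMR)=67/3, d(E,HMR)=62/3, d(GV,HMR)=103/6, d(HMR,O)=76/3
4. join E+GV (d=8) ⇒ EGV; edges |E|=4, |GV|=7/2
  updated: d(D,EGV)=80/3, d(EGV,HMR)=55/3, d(EGV,O)=80/3
5. join EGV+HMR (d=55/3) ⇒ EGHMRV; edges |EGV|=31/6, |HMR|=17/3
  updated: d(D,EGHMRV)=49/2, d(EGHMRV,O)=26
6. join D+EGHMRV (d=49/2) ⇒ DEGHMRV; edges |D|=49/4, |EGHMRV|=37/12
  updated: d(DEGHMRV,O)=181/7
7. join DEGHMRV+O (d=181/7) ⇒ DEGHMORV; edges |DEGHMRV|=19/28, |O|=181/14
final tree: ((D:49/4,((E:4,(G:1/2,V:1/2):7/2):31/6,(H:7/2,(M:1/2,R:1/2):3):17/3):37/12):19/28,O:181/14)
total length: 4685/84

EGV,HMR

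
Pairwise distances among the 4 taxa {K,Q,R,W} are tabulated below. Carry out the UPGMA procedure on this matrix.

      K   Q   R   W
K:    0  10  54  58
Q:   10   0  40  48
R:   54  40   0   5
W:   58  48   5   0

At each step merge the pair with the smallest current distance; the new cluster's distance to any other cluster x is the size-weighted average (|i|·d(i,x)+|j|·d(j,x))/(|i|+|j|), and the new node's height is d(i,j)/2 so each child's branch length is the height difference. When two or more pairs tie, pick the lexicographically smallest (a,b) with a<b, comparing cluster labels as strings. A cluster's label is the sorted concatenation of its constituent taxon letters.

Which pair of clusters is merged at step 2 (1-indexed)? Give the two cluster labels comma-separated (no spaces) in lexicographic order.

K,Q

1. join R+W (d=5) ⇒ RW; edges |R|=5/2, |W|=5/2
  updated: d(K,RW)=56, d(Q,RW)=44
2. join K+Q (d=10) ⇒ KQ; edges |K|=5, |Q|=5
  updated: d(KQ,RW)=50
3. join KQ+RW (d=50) ⇒ KQRW; edges |KQ|=20, |RW|=45/2
final tree: ((K:5,Q:5):20,(R:5/2,W:5/2):45/2)
total length: 115/2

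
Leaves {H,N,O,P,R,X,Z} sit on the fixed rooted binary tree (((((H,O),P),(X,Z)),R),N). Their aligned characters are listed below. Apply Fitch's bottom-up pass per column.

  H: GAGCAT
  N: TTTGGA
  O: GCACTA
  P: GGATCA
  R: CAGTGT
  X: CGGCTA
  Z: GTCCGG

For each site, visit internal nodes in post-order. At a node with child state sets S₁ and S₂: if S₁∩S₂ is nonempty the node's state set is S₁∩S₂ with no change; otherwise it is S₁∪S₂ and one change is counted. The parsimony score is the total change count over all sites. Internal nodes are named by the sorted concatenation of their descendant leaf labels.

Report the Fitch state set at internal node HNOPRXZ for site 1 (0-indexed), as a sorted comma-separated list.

A,G,T

HO@0: {G} ∩ {G} = {G} (intersection, +0)
HOP@0: {G} ∩ {G} = {G} (intersection, +0)
XZ@0: {C} ∪ {G} = {C,G} (union, +1)
HOPXZ@0: {G} ∩ {C,G} = {G} (intersection, +0)
HOPRXZ@0: {G} ∪ {C} = {C,G} (union, +1)
HNOPRXZ@0: {C,G} ∪ {T} = {C,G,T} (union, +1)
HO@1: {A} ∪ {C} = {A,C} (union, +1)
HOP@1: {A,C} ∪ {G} = {A,C,G} (union, +1)
XZ@1: {G} ∪ {T} = {G,T} (union, +1)
HOPXZ@1: {A,C,G} ∩ {G,T} = {G} (intersection, +0)
HOPRXZ@1: {G} ∪ {A} = {A,G} (union, +1)
HNOPRXZ@1: {A,G} ∪ {T} = {A,G,T} (union, +1)
HO@2: {G} ∪ {A} = {A,G} (union, +1)
HOP@2: {A,G} ∩ {A} = {A} (intersection, +0)
XZ@2: {G} ∪ {C} = {C,G} (union, +1)
HOPXZ@2: {A} ∪ {C,G} = {A,C,G} (union, +1)
HOPRXZ@2: {A,C,G} ∩ {G} = {G} (intersection, +0)
HNOPRXZ@2: {G} ∪ {T} = {G,T} (union, +1)
HO@3: {C} ∩ {C} = {C} (intersection, +0)
HOP@3: {C} ∪ {T} = {C,T} (union, +1)
XZ@3: {C} ∩ {C} = {C} (intersection, +0)
HOPXZ@3: {C,T} ∩ {C} = {C} (intersection, +0)
HOPRXZ@3: {C} ∪ {T} = {C,T} (union, +1)
HNOPRXZ@3: {C,T} ∪ {G} = {C,G,T} (union, +1)
HO@4: {A} ∪ {T} = {A,T} (union, +1)
HOP@4: {A,T} ∪ {C} = {A,C,T} (union, +1)
XZ@4: {T} ∪ {G} = {G,T} (union, +1)
HOPXZ@4: {A,C,T} ∩ {G,T} = {T} (intersection, +0)
HOPRXZ@4: {T} ∪ {G} = {G,T} (union, +1)
HNOPRXZ@4: {G,T} ∩ {G} = {G} (intersection, +0)
HO@5: {T} ∪ {A} = {A,T} (union, +1)
HOP@5: {A,T} ∩ {A} = {A} (intersection, +0)
XZ@5: {A} ∪ {G} = {A,G} (union, +1)
HOPXZ@5: {A} ∩ {A,G} = {A} (intersection, +0)
HOPRXZ@5: {A} ∪ {T} = {A,T} (union, +1)
HNOPRXZ@5: {A,T} ∩ {A} = {A} (intersection, +0)
per-site changes: [3, 5, 4, 3, 4, 3]; total = 22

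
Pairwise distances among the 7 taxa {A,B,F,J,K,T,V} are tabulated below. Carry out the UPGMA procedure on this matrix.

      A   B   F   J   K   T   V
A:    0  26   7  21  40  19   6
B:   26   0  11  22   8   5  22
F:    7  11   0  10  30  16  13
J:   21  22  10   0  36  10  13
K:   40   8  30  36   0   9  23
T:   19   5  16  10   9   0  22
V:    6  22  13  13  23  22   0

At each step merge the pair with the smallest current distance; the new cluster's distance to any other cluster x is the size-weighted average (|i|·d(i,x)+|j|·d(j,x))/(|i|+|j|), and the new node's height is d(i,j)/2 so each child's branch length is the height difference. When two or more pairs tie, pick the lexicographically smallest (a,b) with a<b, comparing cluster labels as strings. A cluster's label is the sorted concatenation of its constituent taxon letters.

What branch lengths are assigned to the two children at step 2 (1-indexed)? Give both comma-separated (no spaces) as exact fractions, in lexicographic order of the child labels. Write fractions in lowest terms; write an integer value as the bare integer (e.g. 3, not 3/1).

1. join B+T (d=5) ⇒ BT; edges |B|=5/2, |T|=5/2
  updated: d(A,BT)=45/2, d(BT,F)=27/2, d(BT,J)=16, d(BT,K)=17/2, d(BT,V)=22
2. join A+V (d=6) ⇒ AV; edges |A|=3, |V|=3
  updated: d(AV,BT)=89/4, d(AV,F)=10, d(AV,J)=17, d(AV,K)=63/2
3. join BT+K (d=17/2) ⇒ BKT; edges |BT|=7/4, |K|=17/4
  updated: d(AV,BKT)=76/3, d(BKT,F)=19, d(BKT,J)=68/3
4. join AV+F (d=10) ⇒ AFV; edges |AV|=2, |F|=5
  updated: d(AFV,BKT)=209/9, d(AFV,J)=44/3
5. join AFV+J (d=44/3) ⇒ AFJV; edges |AFV|=7/3, |J|=22/3
  updated: d(AFJV,BKT)=277/12
6. join AFJV+BKT (d=277/12) ⇒ ABFJKTV; edges |AFJV|=101/24, |BKT|=175/24
final tree: ((((A:3,V:3):2,F:5):7/3,J:22/3):101/24,((B:5/2,T:5/2):7/4,K:17/4):175/24)
total length: 271/6

3,3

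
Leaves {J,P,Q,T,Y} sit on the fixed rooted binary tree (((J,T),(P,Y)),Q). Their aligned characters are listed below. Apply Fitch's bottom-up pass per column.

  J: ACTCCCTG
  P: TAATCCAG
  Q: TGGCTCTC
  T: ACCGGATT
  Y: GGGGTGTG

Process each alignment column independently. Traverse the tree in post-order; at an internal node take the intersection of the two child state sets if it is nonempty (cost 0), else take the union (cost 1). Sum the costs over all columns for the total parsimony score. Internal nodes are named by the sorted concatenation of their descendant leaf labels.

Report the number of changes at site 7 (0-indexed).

2

site 0, node JT: J={A} ∩ T={A} → {A} (+0)
site 0, node PY: P={T} ∪ Y={G} → {G,T} (+1)
site 0, node JPTY: JT={A} ∪ PY={G,T} → {A,G,T} (+1)
site 0, node JPQTY: JPTY={A,G,T} ∩ Q={T} → {T} (+0)
site 1, node JT: J={C} ∩ T={C} → {C} (+0)
site 1, node PY: P={A} ∪ Y={G} → {A,G} (+1)
site 1, node JPTY: JT={C} ∪ PY={A,G} → {A,C,G} (+1)
site 1, node JPQTY: JPTY={A,C,G} ∩ Q={G} → {G} (+0)
site 2, node JT: J={T} ∪ T={C} → {C,T} (+1)
site 2, node PY: P={A} ∪ Y={G} → {A,G} (+1)
site 2, node JPTY: JT={C,T} ∪ PY={A,G} → {A,C,G,T} (+1)
site 2, node JPQTY: JPTY={A,C,G,T} ∩ Q={G} → {G} (+0)
site 3, node JT: J={C} ∪ T={G} → {C,G} (+1)
site 3, node PY: P={T} ∪ Y={G} → {G,T} (+1)
site 3, node JPTY: JT={C,G} ∩ PY={G,T} → {G} (+0)
site 3, node JPQTY: JPTY={G} ∪ Q={C} → {C,G} (+1)
site 4, node JT: J={C} ∪ T={G} → {C,G} (+1)
site 4, node PY: P={C} ∪ Y={T} → {C,T} (+1)
site 4, node JPTY: JT={C,G} ∩ PY={C,T} → {C} (+0)
site 4, node JPQTY: JPTY={C} ∪ Q={T} → {C,T} (+1)
site 5, node JT: J={C} ∪ T={A} → {A,C} (+1)
site 5, node PY: P={C} ∪ Y={G} → {C,G} (+1)
site 5, node JPTY: JT={A,C} ∩ PY={C,G} → {C} (+0)
site 5, node JPQTY: JPTY={C} ∩ Q={C} → {C} (+0)
site 6, node JT: J={T} ∩ T={T} → {T} (+0)
site 6, node PY: P={A} ∪ Y={T} → {A,T} (+1)
site 6, node JPTY: JT={T} ∩ PY={A,T} → {T} (+0)
site 6, node JPQTY: JPTY={T} ∩ Q={T} → {T} (+0)
site 7, node JT: J={G} ∪ T={T} → {G,T} (+1)
site 7, node PY: P={G} ∩ Y={G} → {G} (+0)
site 7, node JPTY: JT={G,T} ∩ PY={G} → {G} (+0)
site 7, node JPQTY: JPTY={G} ∪ Q={C} → {C,G} (+1)
per-site changes: [2, 2, 3, 3, 3, 2, 1, 2]; total = 18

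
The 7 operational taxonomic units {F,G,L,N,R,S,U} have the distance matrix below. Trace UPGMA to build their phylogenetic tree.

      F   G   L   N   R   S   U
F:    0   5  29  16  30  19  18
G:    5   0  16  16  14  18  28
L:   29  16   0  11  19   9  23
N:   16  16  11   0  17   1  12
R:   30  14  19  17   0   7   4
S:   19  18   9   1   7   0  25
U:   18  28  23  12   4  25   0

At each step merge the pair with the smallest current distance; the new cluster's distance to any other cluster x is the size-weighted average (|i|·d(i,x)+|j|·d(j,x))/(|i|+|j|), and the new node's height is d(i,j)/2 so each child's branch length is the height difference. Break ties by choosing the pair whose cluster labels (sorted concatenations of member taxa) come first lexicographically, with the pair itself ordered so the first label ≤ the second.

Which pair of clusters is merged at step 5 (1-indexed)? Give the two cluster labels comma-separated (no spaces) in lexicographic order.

LNS,RU

step 1: merge (N,S) at d=1; branch lengths N→1/2, S→1/2; new cluster NS
  updated: d(F,NS)=35/2, d(G,NS)=17, d(L,NS)=10, d(NS,R)=12, d(NS,U)=37/2
step 2: merge (R,U) at d=4; branch lengths R→2, U→2; new cluster RU
  updated: d(F,RU)=24, d(G,RU)=21, d(L,RU)=21, d(NS,RU)=61/4
step 3: merge (F,G) at d=5; branch lengths F→5/2, G→5/2; new cluster FG
  updated: d(FG,L)=45/2, d(FG,NS)=69/4, d(FG,RU)=45/2
step 4: merge (L,NS) at d=10; branch lengths L→5, NS→9/2; new cluster LNS
  updated: d(FG,LNS)=19, d(LNS,RU)=103/6
step 5: merge (LNS,RU) at d=103/6; branch lengths LNS→43/12, RU→79/12; new cluster LNRSU
  updated: d(FG,LNRSU)=102/5
step 6: merge (FG,LNRSU) at d=102/5; branch lengths FG→77/10, LNRSU→97/60; new cluster FGLNRSU
final tree: ((F:5/2,G:5/2):77/10,((L:5,(N:1/2,S:1/2):9/2):43/12,(R:2,U:2):79/12):97/60)
total length: 2339/60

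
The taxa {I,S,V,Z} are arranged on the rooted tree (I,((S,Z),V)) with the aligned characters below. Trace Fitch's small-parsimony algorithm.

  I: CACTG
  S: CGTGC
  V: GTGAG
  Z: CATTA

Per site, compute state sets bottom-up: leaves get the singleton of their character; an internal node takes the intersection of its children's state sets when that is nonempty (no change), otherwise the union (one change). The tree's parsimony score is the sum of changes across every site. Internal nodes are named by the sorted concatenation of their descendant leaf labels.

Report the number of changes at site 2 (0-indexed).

2

[col 0] SZ: children S:{C}, Z:{C} ∩→ {C}; cost 0
[col 0] SVZ: children SZ:{C}, V:{G} ∪→ {C,G}; cost 1
[col 0] ISVZ: children I:{C}, SVZ:{C,G} ∩→ {C}; cost 0
[col 1] SZ: children S:{G}, Z:{A} ∪→ {A,G}; cost 1
[col 1] SVZ: children SZ:{A,G}, V:{T} ∪→ {A,G,T}; cost 1
[col 1] ISVZ: children I:{A}, SVZ:{A,G,T} ∩→ {A}; cost 0
[col 2] SZ: children S:{T}, Z:{T} ∩→ {T}; cost 0
[col 2] SVZ: children SZ:{T}, V:{G} ∪→ {G,T}; cost 1
[col 2] ISVZ: children I:{C}, SVZ:{G,T} ∪→ {C,G,T}; cost 1
[col 3] SZ: children S:{G}, Z:{T} ∪→ {G,T}; cost 1
[col 3] SVZ: children SZ:{G,T}, V:{A} ∪→ {A,G,T}; cost 1
[col 3] ISVZ: children I:{T}, SVZ:{A,G,T} ∩→ {T}; cost 0
[col 4] SZ: children S:{C}, Z:{A} ∪→ {A,C}; cost 1
[col 4] SVZ: children SZ:{A,C}, V:{G} ∪→ {A,C,G}; cost 1
[col 4] ISVZ: children I:{G}, SVZ:{A,C,G} ∩→ {G}; cost 0
per-site changes: [1, 2, 2, 2, 2]; total = 9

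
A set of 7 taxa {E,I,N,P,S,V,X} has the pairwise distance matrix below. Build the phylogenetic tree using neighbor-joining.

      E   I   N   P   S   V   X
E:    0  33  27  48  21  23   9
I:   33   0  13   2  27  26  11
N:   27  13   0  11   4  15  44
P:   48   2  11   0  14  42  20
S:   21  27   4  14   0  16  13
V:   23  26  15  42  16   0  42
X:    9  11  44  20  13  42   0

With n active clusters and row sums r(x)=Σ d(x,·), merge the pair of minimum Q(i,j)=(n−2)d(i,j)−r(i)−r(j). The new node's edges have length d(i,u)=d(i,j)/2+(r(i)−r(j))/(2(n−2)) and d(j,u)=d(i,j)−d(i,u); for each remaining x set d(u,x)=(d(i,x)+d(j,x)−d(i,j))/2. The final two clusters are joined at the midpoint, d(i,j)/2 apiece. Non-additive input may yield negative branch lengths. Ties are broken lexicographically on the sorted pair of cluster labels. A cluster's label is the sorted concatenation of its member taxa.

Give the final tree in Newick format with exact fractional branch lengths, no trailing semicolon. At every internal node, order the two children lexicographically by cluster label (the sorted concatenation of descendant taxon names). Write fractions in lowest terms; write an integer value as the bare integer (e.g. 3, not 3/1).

step 1: merge (E,X) at d=9, Q=-255; branch lengths E→67/10, X→23/10; new cluster EX
  updated: d(EX,I)=35/2, d(EX,N)=31, d(EX,P)=59/2, d(EX,S)=25/2, d(EX,V)=28
step 2: merge (I,P) at d=2, Q=-176; branch lengths I→-5/8, P→21/8; new cluster IP
  updated: d(EX,IP)=45/2, d(IP,N)=11, d(IP,S)=39/2, d(IP,V)=33
step 3: merge (IP,N) at d=11, Q=-114; branch lengths IP→29/3, N→4/3; new cluster INP
  updated: d(EX,INP)=85/4, d(INP,S)=25/4, d(INP,V)=37/2
step 4: merge (EX,S) at d=25/2, Q=-143/2; branch lengths EX→13, S→-1/2; new cluster ESX
  updated: d(ESX,INP)=15/2, d(ESX,V)=63/4
step 5: merge (ESX,INP) at d=15/2, Q=-167/4; branch lengths ESX→19/8, INP→41/8; new cluster EINPSX
  updated: d(EINPSX,V)=107/8
step 6: merge (EINPSX,V) at d=107/8; branch lengths EINPSX→107/16, V→107/16; new cluster EINPSVX
final tree: ((((E:67/10,X:23/10):13,S:-1/2):19/8,((I:-5/8,P:21/8):29/3,N:4/3):41/8):107/16,V:107/16)
total length: 443/8

((((E:67/10,X:23/10):13,S:-1/2):19/8,((I:-5/8,P:21/8):29/3,N:4/3):41/8):107/16,V:107/16)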